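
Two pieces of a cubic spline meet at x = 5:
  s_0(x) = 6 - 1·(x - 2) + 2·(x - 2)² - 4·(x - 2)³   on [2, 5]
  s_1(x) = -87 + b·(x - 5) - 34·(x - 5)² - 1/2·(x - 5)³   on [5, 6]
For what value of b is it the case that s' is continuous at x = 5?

s_0'(x) = -1 + 4·(x - 2) - 12·(x - 2)², so s_0'(5) = -97. On the right, s_1'(5) = b, so b = -97.

-97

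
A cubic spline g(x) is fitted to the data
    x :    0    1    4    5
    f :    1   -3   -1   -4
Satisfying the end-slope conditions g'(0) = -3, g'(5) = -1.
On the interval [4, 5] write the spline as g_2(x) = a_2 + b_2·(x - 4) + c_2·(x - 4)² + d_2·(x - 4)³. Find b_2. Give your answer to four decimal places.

Write M_i for g''(x_i). With h_i = 1, 3, 1 and divided differences Δ_i = -4, 2/3, -3, the continuity of g' gives the tridiagonal system
  1·M_0 + 8·M_1 + 3·M_2 = 6(Δ_1 - Δ_0) = 28
  3·M_1 + 8·M_2 + 1·M_3 = 6(Δ_2 - Δ_1) = -22
Clamped end conditions give two more equations: 2h_0·M_0 + h_0·M_1 = 6(Δ_0 - g'(0)) = -6 and h_2·M_2 + 2h_2·M_3 = 6(g'(5) - Δ_2) = 12.
Solving the tridiagonal system: M_0 = -400/63, M_1 = 422/63, M_2 = -404/63, M_3 = 580/63.
On [4, 5], with g_2(x) = a_2 + b_2·(x - 4) + c_2·(x - 4)² + d_2·(x - 4)³: c_2 = M_2/2 = -202/63, d_2 = (M_3 - M_2)/(6h_2) = 164/63, b_2 = Δ_2 - h_2(2M_2 + M_3)/6 = -151/63.

-2.3968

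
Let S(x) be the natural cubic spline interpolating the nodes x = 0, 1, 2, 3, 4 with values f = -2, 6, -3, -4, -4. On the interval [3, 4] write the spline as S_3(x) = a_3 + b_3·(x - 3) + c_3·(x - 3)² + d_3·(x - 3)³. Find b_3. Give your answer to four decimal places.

1.2143

Write M_i for S''(x_i). With h_i = 1, 1, 1, 1 and divided differences Δ_i = 8, -9, -1, 0, the continuity of S' gives the tridiagonal system
  1·M_0 + 4·M_1 + 1·M_2 = 6(Δ_1 - Δ_0) = -102
  1·M_1 + 4·M_2 + 1·M_3 = 6(Δ_2 - Δ_1) = 48
  1·M_2 + 4·M_3 + 1·M_4 = 6(Δ_3 - Δ_2) = 6
Natural end conditions: M_0 = M_4 = 0.
Solving the tridiagonal system: M_0 = 0, M_1 = -429/14, M_2 = 144/7, M_3 = -51/14, M_4 = 0.
On [3, 4], with S_3(x) = a_3 + b_3·(x - 3) + c_3·(x - 3)² + d_3·(x - 3)³: c_3 = M_3/2 = -51/28, d_3 = (M_4 - M_3)/(6h_3) = 17/28, b_3 = Δ_3 - h_3(2M_3 + M_4)/6 = 17/14.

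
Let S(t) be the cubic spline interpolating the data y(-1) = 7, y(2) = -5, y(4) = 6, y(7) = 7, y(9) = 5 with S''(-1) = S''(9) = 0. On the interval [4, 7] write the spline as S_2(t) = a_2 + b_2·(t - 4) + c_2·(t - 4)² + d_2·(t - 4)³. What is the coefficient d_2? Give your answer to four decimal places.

0.2876

Put σ_i = S'' at the i-th knot. Here h = (3, 2, 3, 2) and Δ = (-4, 11/2, 1/3, -1), so the interior equations h_(i-1)·σ_(i-1) + 2(h_(i-1)+h_i)·σ_i + h_i·σ_(i+1) = 6(Δ_i − Δ_(i-1)) read
  3·σ_0 + 10·σ_1 + 2·σ_2 = 6(Δ_1 - Δ_0) = 57
  2·σ_1 + 10·σ_2 + 3·σ_3 = 6(Δ_2 - Δ_1) = -31
  3·σ_2 + 10·σ_3 + 2·σ_4 = 6(Δ_3 - Δ_2) = -8
Natural end conditions: σ_0 = σ_4 = 0.
Solving the tridiagonal system: σ_0 = 0, σ_1 = 5759/870, σ_2 = -400/87, σ_3 = 84/145, σ_4 = 0.
On [4, 7], with S_2(t) = a_2 + b_2·(t - 4) + c_2·(t - 4)² + d_2·(t - 4)³: c_2 = σ_2/2 = -200/87, d_2 = (σ_3 - σ_2)/(6h_2) = 1126/3915, b_2 = Δ_2 - h_2(2σ_2 + σ_3)/6 = 673/145.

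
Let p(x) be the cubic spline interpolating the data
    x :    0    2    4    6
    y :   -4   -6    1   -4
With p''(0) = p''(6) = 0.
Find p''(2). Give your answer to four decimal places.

4.8000

Put m_i = p'' at the i-th knot. Here h = (2, 2, 2) and Δ = (-1, 7/2, -5/2), so the interior equations h_(i-1)·m_(i-1) + 2(h_(i-1)+h_i)·m_i + h_i·m_(i+1) = 6(Δ_i − Δ_(i-1)) read
  2·m_0 + 8·m_1 + 2·m_2 = 6(Δ_1 - Δ_0) = 27
  2·m_1 + 8·m_2 + 2·m_3 = 6(Δ_2 - Δ_1) = -36
Natural end conditions: m_0 = m_3 = 0.
Solving the tridiagonal system: m_0 = 0, m_1 = 24/5, m_2 = -57/10, m_3 = 0.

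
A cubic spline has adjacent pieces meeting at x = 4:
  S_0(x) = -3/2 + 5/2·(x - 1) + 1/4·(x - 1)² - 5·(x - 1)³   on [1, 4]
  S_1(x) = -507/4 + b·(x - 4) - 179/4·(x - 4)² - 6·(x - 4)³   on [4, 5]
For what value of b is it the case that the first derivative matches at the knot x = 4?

-131

S_0'(x) = 5/2 + 1/2·(x - 1) - 15·(x - 1)², so S_0'(4) = -131. On the right, S_1'(4) = b, so b = -131.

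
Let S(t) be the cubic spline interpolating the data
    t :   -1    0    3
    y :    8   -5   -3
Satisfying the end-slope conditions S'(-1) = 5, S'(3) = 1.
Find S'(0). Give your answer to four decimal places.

Put M_i = S'' at the i-th knot. Here h = (1, 3) and Δ = (-13, 2/3), so the interior equations h_(i-1)·M_(i-1) + 2(h_(i-1)+h_i)·M_i + h_i·M_(i+1) = 6(Δ_i − Δ_(i-1)) read
  1·M_0 + 8·M_1 + 3·M_2 = 6(Δ_1 - Δ_0) = 82
Clamped end conditions give two more equations: 2h_0·M_0 + h_0·M_1 = 6(Δ_0 - S'(-1)) = -108 and h_1·M_1 + 2h_1·M_2 = 6(S'(3) - Δ_1) = 2.
Solving the tridiagonal system: M_0 = -261/4, M_1 = 45/2, M_2 = -131/12.
On [0, 3], S'(t) = b_1 + 2c_1·t + 3d_1·t² with b_1 = Δ_1 - h_1(2M_1 + M_2)/6 = -131/8, c_1 = M_1/2 = 45/4, d_1 = (M_2 - M_1)/(6h_1) = -401/216. So S'(0) = -131/8.

-16.3750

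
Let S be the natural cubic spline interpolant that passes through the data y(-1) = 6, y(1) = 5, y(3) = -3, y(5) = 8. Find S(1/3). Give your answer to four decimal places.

6.4938

With m_i denoting the second derivative at x_i, h_i = 2, 2, 2, and Δ_i = (y_(i+1) − y_i)/h_i = -1/2, -4, 11/2:
  2·m_0 + 8·m_1 + 2·m_2 = 6(Δ_1 - Δ_0) = -21
  2·m_1 + 8·m_2 + 2·m_3 = 6(Δ_2 - Δ_1) = 57
Natural end conditions: m_0 = m_3 = 0.
Forward elimination and back-substitution give m_0 = 0, m_1 = -47/10, m_2 = 83/10, m_3 = 0.
On [-1, 1], S(t) = 6 + 16/15·(t + 1) + 0·(t + 1)² - 47/120·(t + 1)³.
With (t + 1) = 4/3: S(1/3) = 526/81.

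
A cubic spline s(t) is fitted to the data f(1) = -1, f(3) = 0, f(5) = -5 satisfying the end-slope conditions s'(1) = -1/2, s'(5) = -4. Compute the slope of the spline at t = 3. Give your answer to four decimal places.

With σ_i denoting the second derivative at x_i, h_i = 2, 2, and Δ_i = (y_(i+1) − y_i)/h_i = 1/2, -5/2:
  2·σ_0 + 8·σ_1 + 2·σ_2 = 6(Δ_1 - Δ_0) = -18
Clamped end conditions give two more equations: 2h_0·σ_0 + h_0·σ_1 = 6(Δ_0 - s'(1)) = 6 and h_1·σ_1 + 2h_1·σ_2 = 6(s'(5) - Δ_1) = -9.
Solving the tridiagonal system: σ_0 = 23/8, σ_1 = -11/4, σ_2 = -7/8.
On [3, 5], s'(t) = b_1 + 2c_1·(t - 3) + 3d_1·(t - 3)² with b_1 = Δ_1 - h_1(2σ_1 + σ_2)/6 = -3/8, c_1 = σ_1/2 = -11/8, d_1 = (σ_2 - σ_1)/(6h_1) = 5/32. So s'(3) = -3/8.

-0.3750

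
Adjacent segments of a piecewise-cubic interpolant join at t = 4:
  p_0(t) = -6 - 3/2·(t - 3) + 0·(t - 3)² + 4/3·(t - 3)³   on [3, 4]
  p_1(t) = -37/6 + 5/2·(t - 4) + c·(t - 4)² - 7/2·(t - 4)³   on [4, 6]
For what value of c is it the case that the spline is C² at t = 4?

p_0''(t) = 0 + 8·(t - 3), so p_0''(4) = 8. On the right, p_1''(4) = 2c, so c = 4.

4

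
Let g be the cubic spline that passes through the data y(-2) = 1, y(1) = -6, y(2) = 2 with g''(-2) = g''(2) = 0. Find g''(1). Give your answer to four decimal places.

7.7500

Let m_i = g''(x_i). Step sizes h_i = 3, 1; slopes of the chords Δ_i = (y_(i+1) - y_i)/h_i = -7/3, 8.
  3·m_0 + 8·m_1 + 1·m_2 = 6(Δ_1 - Δ_0) = 62
Natural end conditions: m_0 = m_2 = 0.
Solving: m_0 = 0, m_1 = 31/4, m_2 = 0.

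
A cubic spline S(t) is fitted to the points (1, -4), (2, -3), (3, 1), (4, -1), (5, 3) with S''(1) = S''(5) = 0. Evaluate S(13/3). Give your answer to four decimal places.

Write M_i for S''(x_i). With h_i = 1, 1, 1, 1 and divided differences Δ_i = 1, 4, -2, 4, the continuity of S' gives the tridiagonal system
  1·M_0 + 4·M_1 + 1·M_2 = 6(Δ_1 - Δ_0) = 18
  1·M_1 + 4·M_2 + 1·M_3 = 6(Δ_2 - Δ_1) = -36
  1·M_2 + 4·M_3 + 1·M_4 = 6(Δ_3 - Δ_2) = 36
Natural end conditions: M_0 = M_4 = 0.
Hence M_0 = 0, M_1 = 225/28, M_2 = -99/7, M_3 = 351/28, M_4 = 0.
On [4, 5], S(t) = -1 - 5/28·(t - 4) + 351/56·(t - 4)² - 117/56·(t - 4)³.
With (t - 4) = 1/3: S(13/3) = -37/84.

-0.4405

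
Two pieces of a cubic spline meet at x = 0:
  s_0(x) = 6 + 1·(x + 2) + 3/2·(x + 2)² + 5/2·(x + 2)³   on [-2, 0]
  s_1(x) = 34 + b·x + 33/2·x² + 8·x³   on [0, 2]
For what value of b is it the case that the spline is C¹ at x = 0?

s_0'(x) = 1 + 3·(x + 2) + 15/2·(x + 2)², so s_0'(0) = 37. On the right, s_1'(0) = b, so b = 37.

37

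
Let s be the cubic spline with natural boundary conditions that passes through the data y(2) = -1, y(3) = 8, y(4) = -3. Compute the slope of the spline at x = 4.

Put m_i = s'' at the i-th knot. Here h = (1, 1) and Δ = (9, -11), so the interior equations h_(i-1)·m_(i-1) + 2(h_(i-1)+h_i)·m_i + h_i·m_(i+1) = 6(Δ_i − Δ_(i-1)) read
  1·m_0 + 4·m_1 + 1·m_2 = 6(Δ_1 - Δ_0) = -120
Natural end conditions: m_0 = m_2 = 0.
Solving: m_0 = 0, m_1 = -30, m_2 = 0.
On [3, 4], s'(x) = b_1 + 2c_1·(x - 3) + 3d_1·(x - 3)² with b_1 = Δ_1 - h_1(2m_1 + m_2)/6 = -1, c_1 = m_1/2 = -15, d_1 = (m_2 - m_1)/(6h_1) = 5. So s'(4) = -16.

-16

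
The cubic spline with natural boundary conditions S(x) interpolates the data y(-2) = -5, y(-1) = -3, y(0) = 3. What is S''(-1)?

With M_i denoting the second derivative at x_i, h_i = 1, 1, and Δ_i = (y_(i+1) − y_i)/h_i = 2, 6:
  1·M_0 + 4·M_1 + 1·M_2 = 6(Δ_1 - Δ_0) = 24
Natural end conditions: M_0 = M_2 = 0.
Hence M_0 = 0, M_1 = 6, M_2 = 0.

6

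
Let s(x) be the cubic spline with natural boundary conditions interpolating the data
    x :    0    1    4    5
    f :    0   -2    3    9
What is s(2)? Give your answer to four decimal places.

-2.4707

Let σ_i = s''(x_i). Step sizes h_i = 1, 3, 1; slopes of the chords Δ_i = (y_(i+1) - y_i)/h_i = -2, 5/3, 6.
  1·σ_0 + 8·σ_1 + 3·σ_2 = 6(Δ_1 - Δ_0) = 22
  3·σ_1 + 8·σ_2 + 1·σ_3 = 6(Δ_2 - Δ_1) = 26
Natural end conditions: σ_0 = σ_3 = 0.
Forward elimination and back-substitution give σ_0 = 0, σ_1 = 98/55, σ_2 = 142/55, σ_3 = 0.
On [1, 4], s(x) = -2 - 232/165·(x - 1) + 49/55·(x - 1)² + 2/45·(x - 1)³.
With (x - 1) = 1: s(2) = -1223/495.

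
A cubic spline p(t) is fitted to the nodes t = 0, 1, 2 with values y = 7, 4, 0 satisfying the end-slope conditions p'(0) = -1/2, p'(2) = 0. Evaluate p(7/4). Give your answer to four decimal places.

Write m_i for p''(x_i). With h_i = 1, 1 and divided differences Δ_i = -3, -4, the continuity of p' gives the tridiagonal system
  1·m_0 + 4·m_1 + 1·m_2 = 6(Δ_1 - Δ_0) = -6
Clamped end conditions give two more equations: 2h_0·m_0 + h_0·m_1 = 6(Δ_0 - p'(0)) = -15 and h_1·m_1 + 2h_1·m_2 = 6(p'(2) - Δ_1) = 24.
Hence m_0 = -23/4, m_1 = -7/2, m_2 = 55/4.
On [1, 2], p(t) = 4 - 41/8·(t - 1) - 7/4·(t - 1)² + 23/8·(t - 1)³.
With (t - 1) = 3/4: p(7/4) = 197/512.

0.3848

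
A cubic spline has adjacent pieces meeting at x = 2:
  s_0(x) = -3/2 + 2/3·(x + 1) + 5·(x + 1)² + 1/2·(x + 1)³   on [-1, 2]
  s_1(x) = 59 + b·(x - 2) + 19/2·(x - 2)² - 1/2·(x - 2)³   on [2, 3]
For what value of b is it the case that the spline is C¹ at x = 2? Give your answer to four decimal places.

s_0'(x) = 2/3 + 10·(x + 1) + 3/2·(x + 1)², so s_0'(2) = 265/6. On the right, s_1'(2) = b, so b = 265/6.

44.1667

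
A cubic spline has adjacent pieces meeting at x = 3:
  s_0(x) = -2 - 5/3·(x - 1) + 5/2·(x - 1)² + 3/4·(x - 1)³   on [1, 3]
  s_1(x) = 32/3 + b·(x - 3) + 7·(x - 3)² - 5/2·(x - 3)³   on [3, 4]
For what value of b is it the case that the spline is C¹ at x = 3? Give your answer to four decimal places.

s_0'(x) = -5/3 + 5·(x - 1) + 9/4·(x - 1)², so s_0'(3) = 52/3. On the right, s_1'(3) = b, so b = 52/3.

17.3333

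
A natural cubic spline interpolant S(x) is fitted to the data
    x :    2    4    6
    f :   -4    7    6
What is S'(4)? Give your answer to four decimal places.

2.5000

Write M_i for S''(x_i). With h_i = 2, 2 and divided differences Δ_i = 11/2, -1/2, the continuity of S' gives the tridiagonal system
  2·M_0 + 8·M_1 + 2·M_2 = 6(Δ_1 - Δ_0) = -36
Natural end conditions: M_0 = M_2 = 0.
Forward elimination and back-substitution give M_0 = 0, M_1 = -9/2, M_2 = 0.
On [4, 6], S'(x) = b_1 + 2c_1·(x - 4) + 3d_1·(x - 4)² with b_1 = Δ_1 - h_1(2M_1 + M_2)/6 = 5/2, c_1 = M_1/2 = -9/4, d_1 = (M_2 - M_1)/(6h_1) = 3/8. So S'(4) = 5/2.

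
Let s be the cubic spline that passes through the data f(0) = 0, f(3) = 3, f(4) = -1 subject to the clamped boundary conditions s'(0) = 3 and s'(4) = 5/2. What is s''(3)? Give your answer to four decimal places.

With σ_i denoting the second derivative at x_i, h_i = 3, 1, and Δ_i = (y_(i+1) − y_i)/h_i = 1, -4:
  3·σ_0 + 8·σ_1 + 1·σ_2 = 6(Δ_1 - Δ_0) = -30
Clamped end conditions give two more equations: 2h_0·σ_0 + h_0·σ_1 = 6(Δ_0 - s'(0)) = -12 and h_1·σ_1 + 2h_1·σ_2 = 6(s'(4) - Δ_1) = 39.
Forward elimination and back-substitution give σ_0 = 13/8, σ_1 = -29/4, σ_2 = 185/8.

-7.2500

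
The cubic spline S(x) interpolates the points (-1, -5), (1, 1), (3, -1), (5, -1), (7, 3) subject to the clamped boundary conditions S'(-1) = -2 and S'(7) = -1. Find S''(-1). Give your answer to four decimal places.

10.5179

Write M_i for S''(x_i). With h_i = 2, 2, 2, 2 and divided differences Δ_i = 3, -1, 0, 2, the continuity of S' gives the tridiagonal system
  2·M_0 + 8·M_1 + 2·M_2 = 6(Δ_1 - Δ_0) = -24
  2·M_1 + 8·M_2 + 2·M_3 = 6(Δ_2 - Δ_1) = 6
  2·M_2 + 8·M_3 + 2·M_4 = 6(Δ_3 - Δ_2) = 12
Clamped end conditions give two more equations: 2h_0·M_0 + h_0·M_1 = 6(Δ_0 - S'(-1)) = 30 and h_3·M_3 + 2h_3·M_4 = 6(S'(7) - Δ_3) = -18.
Solving: M_0 = 589/56, M_1 = -169/28, M_2 = 13/8, M_3 = 71/28, M_4 = -323/56.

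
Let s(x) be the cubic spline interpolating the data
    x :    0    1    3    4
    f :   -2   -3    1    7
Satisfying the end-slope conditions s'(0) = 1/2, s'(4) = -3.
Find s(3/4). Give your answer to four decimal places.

Let m_i = s''(x_i). Step sizes h_i = 1, 2, 1; slopes of the chords Δ_i = (y_(i+1) - y_i)/h_i = -1, 2, 6.
  1·m_0 + 6·m_1 + 2·m_2 = 6(Δ_1 - Δ_0) = 18
  2·m_1 + 6·m_2 + 1·m_3 = 6(Δ_2 - Δ_1) = 24
Clamped end conditions give two more equations: 2h_0·m_0 + h_0·m_1 = 6(Δ_0 - s'(0)) = -9 and h_2·m_2 + 2h_2·m_3 = 6(s'(4) - Δ_2) = -54.
Forward elimination and back-substitution give m_0 = -172/35, m_1 = 29/35, m_2 = 314/35, m_3 = -1102/35.
On [0, 1], s(x) = -2 + 1/2·x - 86/35·x² + 67/70·x³.
With x = 3/4: s(3/4) = -11663/4480.

-2.6033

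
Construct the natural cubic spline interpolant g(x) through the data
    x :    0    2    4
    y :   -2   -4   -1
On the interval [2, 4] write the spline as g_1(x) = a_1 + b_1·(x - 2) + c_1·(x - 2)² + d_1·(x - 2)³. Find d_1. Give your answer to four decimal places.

-0.1563

Put m_i = g'' at the i-th knot. Here h = (2, 2) and Δ = (-1, 3/2), so the interior equations h_(i-1)·m_(i-1) + 2(h_(i-1)+h_i)·m_i + h_i·m_(i+1) = 6(Δ_i − Δ_(i-1)) read
  2·m_0 + 8·m_1 + 2·m_2 = 6(Δ_1 - Δ_0) = 15
Natural end conditions: m_0 = m_2 = 0.
Forward elimination and back-substitution give m_0 = 0, m_1 = 15/8, m_2 = 0.
On [2, 4], with g_1(x) = a_1 + b_1·(x - 2) + c_1·(x - 2)² + d_1·(x - 2)³: c_1 = m_1/2 = 15/16, d_1 = (m_2 - m_1)/(6h_1) = -5/32, b_1 = Δ_1 - h_1(2m_1 + m_2)/6 = 1/4.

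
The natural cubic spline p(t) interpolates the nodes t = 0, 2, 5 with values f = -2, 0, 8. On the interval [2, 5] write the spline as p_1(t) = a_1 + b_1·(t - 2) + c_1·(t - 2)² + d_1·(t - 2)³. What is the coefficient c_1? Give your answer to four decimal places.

0.5000

Put M_i = p'' at the i-th knot. Here h = (2, 3) and Δ = (1, 8/3), so the interior equations h_(i-1)·M_(i-1) + 2(h_(i-1)+h_i)·M_i + h_i·M_(i+1) = 6(Δ_i − Δ_(i-1)) read
  2·M_0 + 10·M_1 + 3·M_2 = 6(Δ_1 - Δ_0) = 10
Natural end conditions: M_0 = M_2 = 0.
Solving: M_0 = 0, M_1 = 1, M_2 = 0.
On [2, 5], with p_1(t) = a_1 + b_1·(t - 2) + c_1·(t - 2)² + d_1·(t - 2)³: c_1 = M_1/2 = 1/2, d_1 = (M_2 - M_1)/(6h_1) = -1/18, b_1 = Δ_1 - h_1(2M_1 + M_2)/6 = 5/3.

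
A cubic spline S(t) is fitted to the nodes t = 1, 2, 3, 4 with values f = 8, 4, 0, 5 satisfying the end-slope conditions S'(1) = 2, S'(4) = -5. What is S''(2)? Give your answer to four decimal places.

Write M_i for S''(x_i). With h_i = 1, 1, 1 and divided differences Δ_i = -4, -4, 5, the continuity of S' gives the tridiagonal system
  1·M_0 + 4·M_1 + 1·M_2 = 6(Δ_1 - Δ_0) = 0
  1·M_1 + 4·M_2 + 1·M_3 = 6(Δ_2 - Δ_1) = 54
Clamped end conditions give two more equations: 2h_0·M_0 + h_0·M_1 = 6(Δ_0 - S'(1)) = -36 and h_2·M_2 + 2h_2·M_3 = 6(S'(4) - Δ_2) = -60.
Solving the tridiagonal system: M_0 = -256/15, M_1 = -28/15, M_2 = 368/15, M_3 = -634/15.

-1.8667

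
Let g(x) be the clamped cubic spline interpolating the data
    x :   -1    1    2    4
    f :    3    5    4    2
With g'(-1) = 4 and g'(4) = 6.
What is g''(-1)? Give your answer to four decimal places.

-4.6250

Let M_i = g''(x_i). Step sizes h_i = 2, 1, 2; slopes of the chords Δ_i = (y_(i+1) - y_i)/h_i = 1, -1, -1.
  2·M_0 + 6·M_1 + 1·M_2 = 6(Δ_1 - Δ_0) = -12
  1·M_1 + 6·M_2 + 2·M_3 = 6(Δ_2 - Δ_1) = 0
Clamped end conditions give two more equations: 2h_0·M_0 + h_0·M_1 = 6(Δ_0 - g'(-1)) = -18 and h_2·M_2 + 2h_2·M_3 = 6(g'(4) - Δ_2) = 42.
Forward elimination and back-substitution give M_0 = -37/8, M_1 = 1/4, M_2 = -17/4, M_3 = 101/8.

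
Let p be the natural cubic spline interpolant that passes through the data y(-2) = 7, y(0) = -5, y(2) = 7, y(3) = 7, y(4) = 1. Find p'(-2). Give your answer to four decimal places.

-9.7143

Let m_i = p''(x_i). Step sizes h_i = 2, 2, 1, 1; slopes of the chords Δ_i = (y_(i+1) - y_i)/h_i = -6, 6, 0, -6.
  2·m_0 + 8·m_1 + 2·m_2 = 6(Δ_1 - Δ_0) = 72
  2·m_1 + 6·m_2 + 1·m_3 = 6(Δ_2 - Δ_1) = -36
  1·m_2 + 4·m_3 + 1·m_4 = 6(Δ_3 - Δ_2) = -36
Natural end conditions: m_0 = m_4 = 0.
Solving the tridiagonal system: m_0 = 0, m_1 = 78/7, m_2 = -60/7, m_3 = -48/7, m_4 = 0.
On [-2, 0], p'(x) = b_0 + 2c_0·(x + 2) + 3d_0·(x + 2)² with b_0 = Δ_0 - h_0(2m_0 + m_1)/6 = -68/7, c_0 = m_0/2 = 0, d_0 = (m_1 - m_0)/(6h_0) = 13/14. So p'(-2) = -68/7.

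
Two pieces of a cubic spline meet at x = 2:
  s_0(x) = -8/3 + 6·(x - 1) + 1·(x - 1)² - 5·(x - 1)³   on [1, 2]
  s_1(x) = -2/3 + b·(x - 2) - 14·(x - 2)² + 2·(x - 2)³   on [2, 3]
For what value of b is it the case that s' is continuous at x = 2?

-7

s_0'(x) = 6 + 2·(x - 1) - 15·(x - 1)², so s_0'(2) = -7. On the right, s_1'(2) = b, so b = -7.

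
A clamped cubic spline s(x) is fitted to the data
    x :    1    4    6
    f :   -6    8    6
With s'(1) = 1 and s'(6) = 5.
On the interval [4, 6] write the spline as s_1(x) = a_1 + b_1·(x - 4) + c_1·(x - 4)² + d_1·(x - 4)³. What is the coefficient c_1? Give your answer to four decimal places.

Let m_i = s''(x_i). Step sizes h_i = 3, 2; slopes of the chords Δ_i = (y_(i+1) - y_i)/h_i = 14/3, -1.
  3·m_0 + 10·m_1 + 2·m_2 = 6(Δ_1 - Δ_0) = -34
Clamped end conditions give two more equations: 2h_0·m_0 + h_0·m_1 = 6(Δ_0 - s'(1)) = 22 and h_1·m_1 + 2h_1·m_2 = 6(s'(6) - Δ_1) = 36.
Solving the tridiagonal system: m_0 = 118/15, m_1 = -42/5, m_2 = 66/5.
On [4, 6], with s_1(x) = a_1 + b_1·(x - 4) + c_1·(x - 4)² + d_1·(x - 4)³: c_1 = m_1/2 = -21/5, d_1 = (m_2 - m_1)/(6h_1) = 9/5, b_1 = Δ_1 - h_1(2m_1 + m_2)/6 = 1/5.

-4.2000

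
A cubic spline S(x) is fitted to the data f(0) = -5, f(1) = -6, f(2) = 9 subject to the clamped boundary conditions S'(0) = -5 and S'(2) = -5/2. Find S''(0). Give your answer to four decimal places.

-10.7500

Put m_i = S'' at the i-th knot. Here h = (1, 1) and Δ = (-1, 15), so the interior equations h_(i-1)·m_(i-1) + 2(h_(i-1)+h_i)·m_i + h_i·m_(i+1) = 6(Δ_i − Δ_(i-1)) read
  1·m_0 + 4·m_1 + 1·m_2 = 6(Δ_1 - Δ_0) = 96
Clamped end conditions give two more equations: 2h_0·m_0 + h_0·m_1 = 6(Δ_0 - S'(0)) = 24 and h_1·m_1 + 2h_1·m_2 = 6(S'(2) - Δ_1) = -105.
Forward elimination and back-substitution give m_0 = -43/4, m_1 = 91/2, m_2 = -301/4.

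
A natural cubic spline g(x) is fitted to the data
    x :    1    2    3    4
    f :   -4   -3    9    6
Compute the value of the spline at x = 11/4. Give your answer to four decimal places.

Write m_i for g''(x_i). With h_i = 1, 1, 1 and divided differences Δ_i = 1, 12, -3, the continuity of g' gives the tridiagonal system
  1·m_0 + 4·m_1 + 1·m_2 = 6(Δ_1 - Δ_0) = 66
  1·m_1 + 4·m_2 + 1·m_3 = 6(Δ_2 - Δ_1) = -90
Natural end conditions: m_0 = m_3 = 0.
Solving: m_0 = 0, m_1 = 118/5, m_2 = -142/5, m_3 = 0.
On [2, 3], g(x) = -3 + 133/15·(x - 2) + 59/5·(x - 2)² - 26/3·(x - 2)³.
With (x - 2) = 3/4: g(11/4) = 1061/160.

6.6313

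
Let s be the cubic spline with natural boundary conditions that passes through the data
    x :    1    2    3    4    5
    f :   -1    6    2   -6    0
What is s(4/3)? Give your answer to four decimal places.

2.0476

Write m_i for s''(x_i). With h_i = 1, 1, 1, 1 and divided differences Δ_i = 7, -4, -8, 6, the continuity of s' gives the tridiagonal system
  1·m_0 + 4·m_1 + 1·m_2 = 6(Δ_1 - Δ_0) = -66
  1·m_1 + 4·m_2 + 1·m_3 = 6(Δ_2 - Δ_1) = -24
  1·m_2 + 4·m_3 + 1·m_4 = 6(Δ_3 - Δ_2) = 84
Natural end conditions: m_0 = m_4 = 0.
Solving the tridiagonal system: m_0 = 0, m_1 = -405/28, m_2 = -57/7, m_3 = 645/28, m_4 = 0.
On [1, 2], s(x) = -1 + 527/56·(x - 1) + 0·(x - 1)² - 135/56·(x - 1)³.
With (x - 1) = 1/3: s(4/3) = 43/21.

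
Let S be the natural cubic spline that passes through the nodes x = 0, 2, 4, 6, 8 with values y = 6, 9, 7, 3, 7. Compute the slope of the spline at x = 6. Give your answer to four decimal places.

-0.1964

Let m_i = S''(x_i). Step sizes h_i = 2, 2, 2, 2; slopes of the chords Δ_i = (y_(i+1) - y_i)/h_i = 3/2, -1, -2, 2.
  2·m_0 + 8·m_1 + 2·m_2 = 6(Δ_1 - Δ_0) = -15
  2·m_1 + 8·m_2 + 2·m_3 = 6(Δ_2 - Δ_1) = -6
  2·m_2 + 8·m_3 + 2·m_4 = 6(Δ_3 - Δ_2) = 24
Natural end conditions: m_0 = m_4 = 0.
Hence m_0 = 0, m_1 = -177/112, m_2 = -33/28, m_3 = 369/112, m_4 = 0.
On [6, 8], S'(x) = b_3 + 2c_3·(x - 6) + 3d_3·(x - 6)² with b_3 = Δ_3 - h_3(2m_3 + m_4)/6 = -11/56, c_3 = m_3/2 = 369/224, d_3 = (m_4 - m_3)/(6h_3) = -123/448. So S'(6) = -11/56.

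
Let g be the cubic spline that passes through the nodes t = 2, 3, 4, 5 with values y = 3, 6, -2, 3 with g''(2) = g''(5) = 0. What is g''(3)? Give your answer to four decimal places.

With M_i denoting the second derivative at x_i, h_i = 1, 1, 1, and Δ_i = (y_(i+1) − y_i)/h_i = 3, -8, 5:
  1·M_0 + 4·M_1 + 1·M_2 = 6(Δ_1 - Δ_0) = -66
  1·M_1 + 4·M_2 + 1·M_3 = 6(Δ_2 - Δ_1) = 78
Natural end conditions: M_0 = M_3 = 0.
Forward elimination and back-substitution give M_0 = 0, M_1 = -114/5, M_2 = 126/5, M_3 = 0.

-22.8000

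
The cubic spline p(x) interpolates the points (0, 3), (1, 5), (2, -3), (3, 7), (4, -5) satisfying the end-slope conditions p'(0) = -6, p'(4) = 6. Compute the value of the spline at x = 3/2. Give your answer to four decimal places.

Put σ_i = p'' at the i-th knot. Here h = (1, 1, 1, 1) and Δ = (2, -8, 10, -12), so the interior equations h_(i-1)·σ_(i-1) + 2(h_(i-1)+h_i)·σ_i + h_i·σ_(i+1) = 6(Δ_i − Δ_(i-1)) read
  1·σ_0 + 4·σ_1 + 1·σ_2 = 6(Δ_1 - Δ_0) = -60
  1·σ_1 + 4·σ_2 + 1·σ_3 = 6(Δ_2 - Δ_1) = 108
  1·σ_2 + 4·σ_3 + 1·σ_4 = 6(Δ_3 - Δ_2) = -132
Clamped end conditions give two more equations: 2h_0·σ_0 + h_0·σ_1 = 6(Δ_0 - p'(0)) = 48 and h_3·σ_3 + 2h_3·σ_4 = 6(p'(4) - Δ_3) = 108.
Forward elimination and back-substitution give σ_0 = 306/7, σ_1 = -276/7, σ_2 = 54, σ_3 = -480/7, σ_4 = 618/7.
On [1, 2], p(x) = 5 - 27/7·(x - 1) - 138/7·(x - 1)² + 109/7·(x - 1)³.
With (x - 1) = 1/2: p(3/2) = 5/56.

0.0893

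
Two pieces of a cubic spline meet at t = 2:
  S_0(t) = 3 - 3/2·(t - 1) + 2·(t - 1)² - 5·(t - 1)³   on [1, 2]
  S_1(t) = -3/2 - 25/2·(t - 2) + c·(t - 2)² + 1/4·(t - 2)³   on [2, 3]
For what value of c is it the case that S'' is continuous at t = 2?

-13

S_0''(t) = 4 - 30·(t - 1), so S_0''(2) = -26. On the right, S_1''(2) = 2c, so c = -13.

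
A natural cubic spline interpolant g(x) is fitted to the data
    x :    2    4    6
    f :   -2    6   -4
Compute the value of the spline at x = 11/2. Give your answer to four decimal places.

-0.4453

Let M_i = g''(x_i). Step sizes h_i = 2, 2; slopes of the chords Δ_i = (y_(i+1) - y_i)/h_i = 4, -5.
  2·M_0 + 8·M_1 + 2·M_2 = 6(Δ_1 - Δ_0) = -54
Natural end conditions: M_0 = M_2 = 0.
Solving the tridiagonal system: M_0 = 0, M_1 = -27/4, M_2 = 0.
On [4, 6], g(x) = 6 - 1/2·(x - 4) - 27/8·(x - 4)² + 9/16·(x - 4)³.
With (x - 4) = 3/2: g(11/2) = -57/128.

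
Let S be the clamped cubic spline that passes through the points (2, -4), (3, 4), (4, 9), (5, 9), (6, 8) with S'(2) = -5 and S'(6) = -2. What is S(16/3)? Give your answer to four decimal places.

8.8069

Put σ_i = S'' at the i-th knot. Here h = (1, 1, 1, 1) and Δ = (8, 5, 0, -1), so the interior equations h_(i-1)·σ_(i-1) + 2(h_(i-1)+h_i)·σ_i + h_i·σ_(i+1) = 6(Δ_i − Δ_(i-1)) read
  1·σ_0 + 4·σ_1 + 1·σ_2 = 6(Δ_1 - Δ_0) = -18
  1·σ_1 + 4·σ_2 + 1·σ_3 = 6(Δ_2 - Δ_1) = -30
  1·σ_2 + 4·σ_3 + 1·σ_4 = 6(Δ_3 - Δ_2) = -6
Clamped end conditions give two more equations: 2h_0·σ_0 + h_0·σ_1 = 6(Δ_0 - S'(2)) = 78 and h_3·σ_3 + 2h_3·σ_4 = 6(S'(6) - Δ_3) = -6.
Solving: σ_0 = 1305/28, σ_1 = -213/14, σ_2 = -15/4, σ_3 = 3/14, σ_4 = -87/28.
On [5, 6], S(x) = 9 - 31/56·(x - 5) + 3/28·(x - 5)² - 31/56·(x - 5)³.
With (x - 5) = 1/3: S(16/3) = 3329/378.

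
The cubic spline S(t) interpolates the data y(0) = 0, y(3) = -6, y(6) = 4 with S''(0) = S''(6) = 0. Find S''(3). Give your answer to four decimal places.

With m_i denoting the second derivative at x_i, h_i = 3, 3, and Δ_i = (y_(i+1) − y_i)/h_i = -2, 10/3:
  3·m_0 + 12·m_1 + 3·m_2 = 6(Δ_1 - Δ_0) = 32
Natural end conditions: m_0 = m_2 = 0.
Solving the tridiagonal system: m_0 = 0, m_1 = 8/3, m_2 = 0.

2.6667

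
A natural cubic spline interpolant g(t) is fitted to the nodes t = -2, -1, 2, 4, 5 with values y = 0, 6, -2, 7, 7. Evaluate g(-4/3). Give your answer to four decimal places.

Write M_i for g''(x_i). With h_i = 1, 3, 2, 1 and divided differences Δ_i = 6, -8/3, 9/2, 0, the continuity of g' gives the tridiagonal system
  1·M_0 + 8·M_1 + 3·M_2 = 6(Δ_1 - Δ_0) = -52
  3·M_1 + 10·M_2 + 2·M_3 = 6(Δ_2 - Δ_1) = 43
  2·M_2 + 6·M_3 + 1·M_4 = 6(Δ_3 - Δ_2) = -27
Natural end conditions: M_0 = M_4 = 0.
Solving: M_0 = 0, M_1 = -1924/197, M_2 = 1716/197, M_3 = -2917/394, M_4 = 0.
On [-2, -1], g(t) = 0 + 4508/591·(t + 2) + 0·(t + 2)² - 962/591·(t + 2)³.
With (t + 2) = 2/3: g(-4/3) = 73448/15957.

4.6029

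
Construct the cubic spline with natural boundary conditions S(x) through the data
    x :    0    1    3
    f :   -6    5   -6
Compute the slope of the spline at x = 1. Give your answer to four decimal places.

Write M_i for S''(x_i). With h_i = 1, 2 and divided differences Δ_i = 11, -11/2, the continuity of S' gives the tridiagonal system
  1·M_0 + 6·M_1 + 2·M_2 = 6(Δ_1 - Δ_0) = -99
Natural end conditions: M_0 = M_2 = 0.
Hence M_0 = 0, M_1 = -33/2, M_2 = 0.
On [1, 3], S'(x) = b_1 + 2c_1·(x - 1) + 3d_1·(x - 1)² with b_1 = Δ_1 - h_1(2M_1 + M_2)/6 = 11/2, c_1 = M_1/2 = -33/4, d_1 = (M_2 - M_1)/(6h_1) = 11/8. So S'(1) = 11/2.

5.5000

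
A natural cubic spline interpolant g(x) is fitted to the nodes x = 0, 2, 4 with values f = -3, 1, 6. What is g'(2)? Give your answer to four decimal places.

Let σ_i = g''(x_i). Step sizes h_i = 2, 2; slopes of the chords Δ_i = (y_(i+1) - y_i)/h_i = 2, 5/2.
  2·σ_0 + 8·σ_1 + 2·σ_2 = 6(Δ_1 - Δ_0) = 3
Natural end conditions: σ_0 = σ_2 = 0.
Solving: σ_0 = 0, σ_1 = 3/8, σ_2 = 0.
On [2, 4], g'(x) = b_1 + 2c_1·(x - 2) + 3d_1·(x - 2)² with b_1 = Δ_1 - h_1(2σ_1 + σ_2)/6 = 9/4, c_1 = σ_1/2 = 3/16, d_1 = (σ_2 - σ_1)/(6h_1) = -1/32. So g'(2) = 9/4.

2.2500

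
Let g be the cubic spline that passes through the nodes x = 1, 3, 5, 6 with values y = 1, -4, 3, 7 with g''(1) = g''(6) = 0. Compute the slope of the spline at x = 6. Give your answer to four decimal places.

Put σ_i = g'' at the i-th knot. Here h = (2, 2, 1) and Δ = (-5/2, 7/2, 4), so the interior equations h_(i-1)·σ_(i-1) + 2(h_(i-1)+h_i)·σ_i + h_i·σ_(i+1) = 6(Δ_i − Δ_(i-1)) read
  2·σ_0 + 8·σ_1 + 2·σ_2 = 6(Δ_1 - Δ_0) = 36
  2·σ_1 + 6·σ_2 + 1·σ_3 = 6(Δ_2 - Δ_1) = 3
Natural end conditions: σ_0 = σ_3 = 0.
Solving: σ_0 = 0, σ_1 = 105/22, σ_2 = -12/11, σ_3 = 0.
On [5, 6], g'(x) = b_2 + 2c_2·(x - 5) + 3d_2·(x - 5)² with b_2 = Δ_2 - h_2(2σ_2 + σ_3)/6 = 48/11, c_2 = σ_2/2 = -6/11, d_2 = (σ_3 - σ_2)/(6h_2) = 2/11. So g'(6) = 42/11.

3.8182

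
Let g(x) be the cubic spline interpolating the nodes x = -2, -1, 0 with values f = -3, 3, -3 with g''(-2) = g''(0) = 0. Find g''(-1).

Put m_i = g'' at the i-th knot. Here h = (1, 1) and Δ = (6, -6), so the interior equations h_(i-1)·m_(i-1) + 2(h_(i-1)+h_i)·m_i + h_i·m_(i+1) = 6(Δ_i − Δ_(i-1)) read
  1·m_0 + 4·m_1 + 1·m_2 = 6(Δ_1 - Δ_0) = -72
Natural end conditions: m_0 = m_2 = 0.
Hence m_0 = 0, m_1 = -18, m_2 = 0.

-18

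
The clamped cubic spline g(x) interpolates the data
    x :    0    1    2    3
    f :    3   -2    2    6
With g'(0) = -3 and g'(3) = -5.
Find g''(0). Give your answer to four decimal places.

Let σ_i = g''(x_i). Step sizes h_i = 1, 1, 1; slopes of the chords Δ_i = (y_(i+1) - y_i)/h_i = -5, 4, 4.
  1·σ_0 + 4·σ_1 + 1·σ_2 = 6(Δ_1 - Δ_0) = 54
  1·σ_1 + 4·σ_2 + 1·σ_3 = 6(Δ_2 - Δ_1) = 0
Clamped end conditions give two more equations: 2h_0·σ_0 + h_0·σ_1 = 6(Δ_0 - g'(0)) = -12 and h_2·σ_2 + 2h_2·σ_3 = 6(g'(3) - Δ_2) = -54.
Forward elimination and back-substitution give σ_0 = -212/15, σ_1 = 244/15, σ_2 = 46/15, σ_3 = -428/15.

-14.1333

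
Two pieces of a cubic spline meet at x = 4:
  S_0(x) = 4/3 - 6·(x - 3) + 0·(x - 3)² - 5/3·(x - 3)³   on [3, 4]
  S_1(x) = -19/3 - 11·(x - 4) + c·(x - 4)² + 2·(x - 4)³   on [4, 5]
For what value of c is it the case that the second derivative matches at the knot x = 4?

-5

S_0''(x) = 0 - 10·(x - 3), so S_0''(4) = -10. On the right, S_1''(4) = 2c, so c = -5.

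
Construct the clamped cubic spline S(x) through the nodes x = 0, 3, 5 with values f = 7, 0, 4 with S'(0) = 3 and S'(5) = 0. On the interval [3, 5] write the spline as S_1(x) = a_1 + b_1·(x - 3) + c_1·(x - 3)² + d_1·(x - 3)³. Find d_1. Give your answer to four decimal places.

With σ_i denoting the second derivative at x_i, h_i = 3, 2, and Δ_i = (y_(i+1) − y_i)/h_i = -7/3, 2:
  3·σ_0 + 10·σ_1 + 2·σ_2 = 6(Δ_1 - Δ_0) = 26
Clamped end conditions give two more equations: 2h_0·σ_0 + h_0·σ_1 = 6(Δ_0 - S'(0)) = -32 and h_1·σ_1 + 2h_1·σ_2 = 6(S'(5) - Δ_1) = -12.
Forward elimination and back-substitution give σ_0 = -128/15, σ_1 = 32/5, σ_2 = -31/5.
On [3, 5], with S_1(x) = a_1 + b_1·(x - 3) + c_1·(x - 3)² + d_1·(x - 3)³: c_1 = σ_1/2 = 16/5, d_1 = (σ_2 - σ_1)/(6h_1) = -21/20, b_1 = Δ_1 - h_1(2σ_1 + σ_2)/6 = -1/5.

-1.0500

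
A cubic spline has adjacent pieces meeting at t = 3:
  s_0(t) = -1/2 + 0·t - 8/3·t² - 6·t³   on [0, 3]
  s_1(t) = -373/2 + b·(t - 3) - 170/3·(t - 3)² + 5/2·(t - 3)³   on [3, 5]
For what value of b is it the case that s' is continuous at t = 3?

-178

s_0'(t) = 0 - 16/3·t - 18·t², so s_0'(3) = -178. On the right, s_1'(3) = b, so b = -178.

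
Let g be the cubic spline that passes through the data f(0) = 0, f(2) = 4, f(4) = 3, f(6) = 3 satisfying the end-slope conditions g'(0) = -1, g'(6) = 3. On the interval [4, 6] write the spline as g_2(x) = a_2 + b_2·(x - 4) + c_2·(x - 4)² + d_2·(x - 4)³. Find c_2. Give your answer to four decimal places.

0.0667

Write M_i for g''(x_i). With h_i = 2, 2, 2 and divided differences Δ_i = 2, -1/2, 0, the continuity of g' gives the tridiagonal system
  2·M_0 + 8·M_1 + 2·M_2 = 6(Δ_1 - Δ_0) = -15
  2·M_1 + 8·M_2 + 2·M_3 = 6(Δ_2 - Δ_1) = 3
Clamped end conditions give two more equations: 2h_0·M_0 + h_0·M_1 = 6(Δ_0 - g'(0)) = 18 and h_2·M_2 + 2h_2·M_3 = 6(g'(6) - Δ_2) = 18.
Solving: M_0 = 187/30, M_1 = -52/15, M_2 = 2/15, M_3 = 133/30.
On [4, 6], with g_2(x) = a_2 + b_2·(x - 4) + c_2·(x - 4)² + d_2·(x - 4)³: c_2 = M_2/2 = 1/15, d_2 = (M_3 - M_2)/(6h_2) = 43/120, b_2 = Δ_2 - h_2(2M_2 + M_3)/6 = -47/30.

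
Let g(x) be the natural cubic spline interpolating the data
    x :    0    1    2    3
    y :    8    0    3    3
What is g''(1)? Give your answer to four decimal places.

18.8000

Write M_i for g''(x_i). With h_i = 1, 1, 1 and divided differences Δ_i = -8, 3, 0, the continuity of g' gives the tridiagonal system
  1·M_0 + 4·M_1 + 1·M_2 = 6(Δ_1 - Δ_0) = 66
  1·M_1 + 4·M_2 + 1·M_3 = 6(Δ_2 - Δ_1) = -18
Natural end conditions: M_0 = M_3 = 0.
Solving: M_0 = 0, M_1 = 94/5, M_2 = -46/5, M_3 = 0.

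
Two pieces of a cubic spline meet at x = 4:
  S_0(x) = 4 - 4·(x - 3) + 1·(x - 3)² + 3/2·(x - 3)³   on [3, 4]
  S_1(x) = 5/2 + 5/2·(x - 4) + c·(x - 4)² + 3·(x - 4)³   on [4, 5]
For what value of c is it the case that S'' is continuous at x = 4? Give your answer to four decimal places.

5.5000

S_0''(x) = 2 + 9·(x - 3), so S_0''(4) = 11. On the right, S_1''(4) = 2c, so c = 11/2.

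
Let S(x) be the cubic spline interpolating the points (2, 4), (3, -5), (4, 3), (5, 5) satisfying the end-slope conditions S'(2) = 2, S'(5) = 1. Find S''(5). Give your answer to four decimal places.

Let m_i = S''(x_i). Step sizes h_i = 1, 1, 1; slopes of the chords Δ_i = (y_(i+1) - y_i)/h_i = -9, 8, 2.
  1·m_0 + 4·m_1 + 1·m_2 = 6(Δ_1 - Δ_0) = 102
  1·m_1 + 4·m_2 + 1·m_3 = 6(Δ_2 - Δ_1) = -36
Clamped end conditions give two more equations: 2h_0·m_0 + h_0·m_1 = 6(Δ_0 - S'(2)) = -66 and h_2·m_2 + 2h_2·m_3 = 6(S'(5) - Δ_2) = -6.
Forward elimination and back-substitution give m_0 = -832/15, m_1 = 674/15, m_2 = -334/15, m_3 = 122/15.

8.1333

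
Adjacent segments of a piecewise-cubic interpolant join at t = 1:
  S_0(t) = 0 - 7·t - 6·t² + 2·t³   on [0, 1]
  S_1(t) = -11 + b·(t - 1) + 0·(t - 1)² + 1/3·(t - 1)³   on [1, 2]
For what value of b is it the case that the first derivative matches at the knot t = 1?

S_0'(t) = -7 - 12·t + 6·t², so S_0'(1) = -13. On the right, S_1'(1) = b, so b = -13.

-13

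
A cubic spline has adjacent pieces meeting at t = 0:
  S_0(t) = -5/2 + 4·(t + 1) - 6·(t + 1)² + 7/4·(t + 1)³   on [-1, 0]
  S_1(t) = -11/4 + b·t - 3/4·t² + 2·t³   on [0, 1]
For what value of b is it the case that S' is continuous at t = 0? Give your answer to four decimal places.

-2.7500

S_0'(t) = 4 - 12·(t + 1) + 21/4·(t + 1)², so S_0'(0) = -11/4. On the right, S_1'(0) = b, so b = -11/4.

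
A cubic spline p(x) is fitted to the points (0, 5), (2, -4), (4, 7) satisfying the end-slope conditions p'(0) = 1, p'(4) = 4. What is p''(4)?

-9

With M_i denoting the second derivative at x_i, h_i = 2, 2, and Δ_i = (y_(i+1) − y_i)/h_i = -9/2, 11/2:
  2·M_0 + 8·M_1 + 2·M_2 = 6(Δ_1 - Δ_0) = 60
Clamped end conditions give two more equations: 2h_0·M_0 + h_0·M_1 = 6(Δ_0 - p'(0)) = -33 and h_1·M_1 + 2h_1·M_2 = 6(p'(4) - Δ_1) = -9.
Hence M_0 = -15, M_1 = 27/2, M_2 = -9.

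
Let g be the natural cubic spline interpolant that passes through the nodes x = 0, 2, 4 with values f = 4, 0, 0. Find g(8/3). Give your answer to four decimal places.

-0.3704

Let m_i = g''(x_i). Step sizes h_i = 2, 2; slopes of the chords Δ_i = (y_(i+1) - y_i)/h_i = -2, 0.
  2·m_0 + 8·m_1 + 2·m_2 = 6(Δ_1 - Δ_0) = 12
Natural end conditions: m_0 = m_2 = 0.
Forward elimination and back-substitution give m_0 = 0, m_1 = 3/2, m_2 = 0.
On [2, 4], g(x) = 0 - 1·(x - 2) + 3/4·(x - 2)² - 1/8·(x - 2)³.
With (x - 2) = 2/3: g(8/3) = -10/27.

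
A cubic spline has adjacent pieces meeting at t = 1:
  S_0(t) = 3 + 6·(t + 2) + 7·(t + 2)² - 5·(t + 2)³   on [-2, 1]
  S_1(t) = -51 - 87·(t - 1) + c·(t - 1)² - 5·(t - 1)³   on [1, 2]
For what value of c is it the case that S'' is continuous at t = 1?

-38

S_0''(t) = 14 - 30·(t + 2), so S_0''(1) = -76. On the right, S_1''(1) = 2c, so c = -38.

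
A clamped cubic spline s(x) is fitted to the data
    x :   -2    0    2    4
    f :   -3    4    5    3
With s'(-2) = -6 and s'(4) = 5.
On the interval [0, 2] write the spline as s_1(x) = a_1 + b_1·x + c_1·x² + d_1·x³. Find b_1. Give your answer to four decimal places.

Put M_i = s'' at the i-th knot. Here h = (2, 2, 2) and Δ = (7/2, 1/2, -1), so the interior equations h_(i-1)·M_(i-1) + 2(h_(i-1)+h_i)·M_i + h_i·M_(i+1) = 6(Δ_i − Δ_(i-1)) read
  2·M_0 + 8·M_1 + 2·M_2 = 6(Δ_1 - Δ_0) = -18
  2·M_1 + 8·M_2 + 2·M_3 = 6(Δ_2 - Δ_1) = -9
Clamped end conditions give two more equations: 2h_0·M_0 + h_0·M_1 = 6(Δ_0 - s'(-2)) = 57 and h_2·M_2 + 2h_2·M_3 = 6(s'(4) - Δ_2) = 36.
Forward elimination and back-substitution give M_0 = 259/15, M_1 = -181/30, M_2 = -32/15, M_3 = 151/15.
On [0, 2], with s_1(x) = a_1 + b_1·x + c_1·x² + d_1·x³: c_1 = M_1/2 = -181/60, d_1 = (M_2 - M_1)/(6h_1) = 13/40, b_1 = Δ_1 - h_1(2M_1 + M_2)/6 = 157/30.

5.2333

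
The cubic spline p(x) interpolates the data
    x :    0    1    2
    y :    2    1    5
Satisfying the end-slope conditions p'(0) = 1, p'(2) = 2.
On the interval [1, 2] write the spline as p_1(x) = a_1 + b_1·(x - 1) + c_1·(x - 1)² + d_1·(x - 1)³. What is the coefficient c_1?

7

Write σ_i for p''(x_i). With h_i = 1, 1 and divided differences Δ_i = -1, 4, the continuity of p' gives the tridiagonal system
  1·σ_0 + 4·σ_1 + 1·σ_2 = 6(Δ_1 - Δ_0) = 30
Clamped end conditions give two more equations: 2h_0·σ_0 + h_0·σ_1 = 6(Δ_0 - p'(0)) = -12 and h_1·σ_1 + 2h_1·σ_2 = 6(p'(2) - Δ_1) = -12.
Solving: σ_0 = -13, σ_1 = 14, σ_2 = -13.
On [1, 2], with p_1(x) = a_1 + b_1·(x - 1) + c_1·(x - 1)² + d_1·(x - 1)³: c_1 = σ_1/2 = 7, d_1 = (σ_2 - σ_1)/(6h_1) = -9/2, b_1 = Δ_1 - h_1(2σ_1 + σ_2)/6 = 3/2.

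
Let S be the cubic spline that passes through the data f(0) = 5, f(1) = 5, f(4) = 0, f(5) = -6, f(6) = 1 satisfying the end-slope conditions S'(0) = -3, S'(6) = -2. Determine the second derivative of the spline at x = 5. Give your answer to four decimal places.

32.1228

Put σ_i = S'' at the i-th knot. Here h = (1, 3, 1, 1) and Δ = (0, -5/3, -6, 7), so the interior equations h_(i-1)·σ_(i-1) + 2(h_(i-1)+h_i)·σ_i + h_i·σ_(i+1) = 6(Δ_i − Δ_(i-1)) read
  1·σ_0 + 8·σ_1 + 3·σ_2 = 6(Δ_1 - Δ_0) = -10
  3·σ_1 + 8·σ_2 + 1·σ_3 = 6(Δ_2 - Δ_1) = -26
  1·σ_2 + 4·σ_3 + 1·σ_4 = 6(Δ_3 - Δ_2) = 78
Clamped end conditions give two more equations: 2h_0·σ_0 + h_0·σ_1 = 6(Δ_0 - S'(0)) = 18 and h_3·σ_3 + 2h_3·σ_4 = 6(S'(6) - Δ_3) = -54.
Forward elimination and back-substitution give σ_0 = 1001/114, σ_1 = 25/57, σ_2 = -847/114, σ_3 = 1831/57, σ_4 = -4909/114.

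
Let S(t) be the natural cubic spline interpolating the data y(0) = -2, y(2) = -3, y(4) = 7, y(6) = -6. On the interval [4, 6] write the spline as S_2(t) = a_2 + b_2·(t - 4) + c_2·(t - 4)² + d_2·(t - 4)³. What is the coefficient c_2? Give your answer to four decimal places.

Write M_i for S''(x_i). With h_i = 2, 2, 2 and divided differences Δ_i = -1/2, 5, -13/2, the continuity of S' gives the tridiagonal system
  2·M_0 + 8·M_1 + 2·M_2 = 6(Δ_1 - Δ_0) = 33
  2·M_1 + 8·M_2 + 2·M_3 = 6(Δ_2 - Δ_1) = -69
Natural end conditions: M_0 = M_3 = 0.
Forward elimination and back-substitution give M_0 = 0, M_1 = 67/10, M_2 = -103/10, M_3 = 0.
On [4, 6], with S_2(t) = a_2 + b_2·(t - 4) + c_2·(t - 4)² + d_2·(t - 4)³: c_2 = M_2/2 = -103/20, d_2 = (M_3 - M_2)/(6h_2) = 103/120, b_2 = Δ_2 - h_2(2M_2 + M_3)/6 = 11/30.

-5.1500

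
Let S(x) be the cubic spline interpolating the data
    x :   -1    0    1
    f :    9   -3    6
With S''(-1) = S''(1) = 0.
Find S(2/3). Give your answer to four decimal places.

1.4444

With M_i denoting the second derivative at x_i, h_i = 1, 1, and Δ_i = (y_(i+1) − y_i)/h_i = -12, 9:
  1·M_0 + 4·M_1 + 1·M_2 = 6(Δ_1 - Δ_0) = 126
Natural end conditions: M_0 = M_2 = 0.
Hence M_0 = 0, M_1 = 63/2, M_2 = 0.
On [0, 1], S(x) = -3 - 3/2·x + 63/4·x² - 21/4·x³.
With x = 2/3: S(2/3) = 13/9.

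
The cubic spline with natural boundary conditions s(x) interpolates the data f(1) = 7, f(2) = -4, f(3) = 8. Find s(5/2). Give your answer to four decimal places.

Put M_i = s'' at the i-th knot. Here h = (1, 1) and Δ = (-11, 12), so the interior equations h_(i-1)·M_(i-1) + 2(h_(i-1)+h_i)·M_i + h_i·M_(i+1) = 6(Δ_i − Δ_(i-1)) read
  1·M_0 + 4·M_1 + 1·M_2 = 6(Δ_1 - Δ_0) = 138
Natural end conditions: M_0 = M_2 = 0.
Solving the tridiagonal system: M_0 = 0, M_1 = 69/2, M_2 = 0.
On [2, 3], s(x) = -4 + 1/2·(x - 2) + 69/4·(x - 2)² - 23/4·(x - 2)³.
With (x - 2) = 1/2: s(5/2) = -5/32.

-0.1563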